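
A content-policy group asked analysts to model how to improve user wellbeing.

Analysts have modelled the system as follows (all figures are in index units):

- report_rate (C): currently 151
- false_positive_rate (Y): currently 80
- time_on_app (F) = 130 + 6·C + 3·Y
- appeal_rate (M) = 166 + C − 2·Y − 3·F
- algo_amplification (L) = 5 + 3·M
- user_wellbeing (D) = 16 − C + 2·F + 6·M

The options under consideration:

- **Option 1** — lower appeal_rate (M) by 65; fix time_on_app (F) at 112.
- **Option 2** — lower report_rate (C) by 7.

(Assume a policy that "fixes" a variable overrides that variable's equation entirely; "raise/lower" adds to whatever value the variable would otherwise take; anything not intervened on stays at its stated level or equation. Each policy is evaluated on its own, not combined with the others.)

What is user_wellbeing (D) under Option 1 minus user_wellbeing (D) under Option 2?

Option 1 (M − 65, F := 112):
  C = 151
  Y = 80
  F = 112
  M = 166 + 151 − 2·80 − 3·112 (−65 from intervention) = -244
  D = 16 − 151 + 2·112 + 6·(-244) = -1375
Option 2 (C − 7):
  C = 151 − 7 = 144
  Y = 80
  F = 130 + 6·144 + 3·80 = 1234
  M = 166 + 144 − 2·80 − 3·1234 = -3552
  D = 16 − 144 + 2·1234 + 6·(-3552) = -18972
D: -1375 − (-18972) = 17597

17597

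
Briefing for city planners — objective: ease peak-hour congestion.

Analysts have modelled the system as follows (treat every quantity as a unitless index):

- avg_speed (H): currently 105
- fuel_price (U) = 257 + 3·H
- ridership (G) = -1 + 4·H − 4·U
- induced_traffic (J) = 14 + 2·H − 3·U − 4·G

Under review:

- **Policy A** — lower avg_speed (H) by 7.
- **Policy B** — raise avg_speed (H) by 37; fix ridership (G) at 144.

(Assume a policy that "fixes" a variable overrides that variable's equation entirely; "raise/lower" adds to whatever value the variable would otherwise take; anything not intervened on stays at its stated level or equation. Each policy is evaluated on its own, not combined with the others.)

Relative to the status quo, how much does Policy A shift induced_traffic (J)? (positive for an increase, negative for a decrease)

-175

Baseline:
  H = 105
  U = 257 + 3·105 = 572
  G = -1 + 4·105 − 4·572 = -1869
  J = 14 + 2·105 − 3·572 − 4·(-1869) = 5984
Policy A (H − 7):
  H = 105 − 7 = 98
  U = 257 + 3·98 = 551
  G = -1 + 4·98 − 4·551 = -1813
  J = 14 + 2·98 − 3·551 − 4·(-1813) = 5809
Change in J: 5809 − 5984 = -175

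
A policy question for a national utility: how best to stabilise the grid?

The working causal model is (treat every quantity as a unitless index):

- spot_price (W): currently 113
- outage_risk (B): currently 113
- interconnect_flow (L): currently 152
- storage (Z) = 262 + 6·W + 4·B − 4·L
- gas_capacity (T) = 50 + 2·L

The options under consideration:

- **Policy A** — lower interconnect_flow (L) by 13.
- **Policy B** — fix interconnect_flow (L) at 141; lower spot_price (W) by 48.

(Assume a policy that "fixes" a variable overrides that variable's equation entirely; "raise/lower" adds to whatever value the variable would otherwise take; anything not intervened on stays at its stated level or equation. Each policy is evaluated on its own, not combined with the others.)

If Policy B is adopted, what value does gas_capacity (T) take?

332

Policy B (L := 141, W − 48):
  L = 141
  T = 50 + 2·141 = 332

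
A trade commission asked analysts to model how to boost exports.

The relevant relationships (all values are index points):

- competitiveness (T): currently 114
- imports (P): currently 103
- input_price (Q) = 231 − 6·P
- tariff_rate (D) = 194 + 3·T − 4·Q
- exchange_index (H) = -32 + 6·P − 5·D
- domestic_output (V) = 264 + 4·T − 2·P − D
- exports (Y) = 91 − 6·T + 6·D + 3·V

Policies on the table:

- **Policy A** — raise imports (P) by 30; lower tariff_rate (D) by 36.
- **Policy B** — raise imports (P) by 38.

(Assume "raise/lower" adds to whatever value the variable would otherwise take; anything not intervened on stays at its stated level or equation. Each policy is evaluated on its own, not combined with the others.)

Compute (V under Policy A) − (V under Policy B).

244

Policy A (P + 30, D − 36):
  T = 114
  P = 103 + 30 = 133
  Q = 231 − 6·133 = -567
  D = 194 + 3·114 − 4·(-567) (−36 from intervention) = 2768
  V = 264 + 4·114 − 2·133 − 2768 = -2314
Policy B (P + 38):
  T = 114
  P = 103 + 38 = 141
  Q = 231 − 6·141 = -615
  D = 194 + 3·114 − 4·(-615) = 2996
  V = 264 + 4·114 − 2·141 − 2996 = -2558
V: -2314 − (-2558) = 244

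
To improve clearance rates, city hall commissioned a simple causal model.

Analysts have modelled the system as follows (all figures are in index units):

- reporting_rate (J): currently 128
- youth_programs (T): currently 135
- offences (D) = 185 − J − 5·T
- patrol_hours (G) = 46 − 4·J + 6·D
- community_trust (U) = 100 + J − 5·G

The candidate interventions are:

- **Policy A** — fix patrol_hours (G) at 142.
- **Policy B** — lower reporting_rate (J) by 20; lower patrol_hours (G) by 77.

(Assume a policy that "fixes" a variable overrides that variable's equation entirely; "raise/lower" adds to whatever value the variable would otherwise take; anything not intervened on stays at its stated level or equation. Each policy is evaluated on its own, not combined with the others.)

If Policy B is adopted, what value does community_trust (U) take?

Policy B (J − 20, G − 77):
  J = 128 − 20 = 108
  T = 135
  D = 185 − 108 − 5·135 = -598
  G = 46 − 4·108 + 6·(-598) (−77 from intervention) = -4051
  U = 100 + 108 − 5·(-4051) = 20463

20463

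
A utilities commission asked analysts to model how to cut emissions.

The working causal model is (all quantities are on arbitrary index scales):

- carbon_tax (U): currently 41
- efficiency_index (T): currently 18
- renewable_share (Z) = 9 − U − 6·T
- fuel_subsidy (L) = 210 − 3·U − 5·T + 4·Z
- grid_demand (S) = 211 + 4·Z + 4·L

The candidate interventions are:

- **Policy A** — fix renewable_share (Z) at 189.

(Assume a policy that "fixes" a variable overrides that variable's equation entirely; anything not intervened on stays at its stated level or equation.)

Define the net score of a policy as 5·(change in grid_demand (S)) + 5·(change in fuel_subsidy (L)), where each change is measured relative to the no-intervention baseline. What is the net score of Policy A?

39480

Baseline:
  U = 41
  T = 18
  Z = 9 − 41 − 6·18 = -140
  L = 210 − 3·41 − 5·18 + 4·(-140) = -563
  S = 211 + 4·(-140) + 4·(-563) = -2601
Policy A (Z := 189):
  U = 41
  T = 18
  Z = 189
  L = 210 − 3·41 − 5·18 + 4·189 = 753
  S = 211 + 4·189 + 4·753 = 3979
ΔS = 3979 − (-2601) = 6580; ΔL = 753 − (-563) = 1316
Score = 5·6580 + 5·1316 = 39480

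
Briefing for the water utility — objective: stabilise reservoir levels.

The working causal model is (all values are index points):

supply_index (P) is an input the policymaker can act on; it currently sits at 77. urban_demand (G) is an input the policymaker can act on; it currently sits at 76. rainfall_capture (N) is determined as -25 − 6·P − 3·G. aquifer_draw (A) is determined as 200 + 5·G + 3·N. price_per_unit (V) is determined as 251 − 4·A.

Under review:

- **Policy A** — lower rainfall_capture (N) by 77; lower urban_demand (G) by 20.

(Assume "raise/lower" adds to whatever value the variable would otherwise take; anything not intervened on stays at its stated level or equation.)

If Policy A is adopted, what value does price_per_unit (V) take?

7115

Policy A (N − 77, G − 20):
  P = 77
  G = 76 − 20 = 56
  N = -25 − 6·77 − 3·56 (−77 from intervention) = -732
  A = 200 + 5·56 + 3·(-732) = -1716
  V = 251 − 4·(-1716) = 7115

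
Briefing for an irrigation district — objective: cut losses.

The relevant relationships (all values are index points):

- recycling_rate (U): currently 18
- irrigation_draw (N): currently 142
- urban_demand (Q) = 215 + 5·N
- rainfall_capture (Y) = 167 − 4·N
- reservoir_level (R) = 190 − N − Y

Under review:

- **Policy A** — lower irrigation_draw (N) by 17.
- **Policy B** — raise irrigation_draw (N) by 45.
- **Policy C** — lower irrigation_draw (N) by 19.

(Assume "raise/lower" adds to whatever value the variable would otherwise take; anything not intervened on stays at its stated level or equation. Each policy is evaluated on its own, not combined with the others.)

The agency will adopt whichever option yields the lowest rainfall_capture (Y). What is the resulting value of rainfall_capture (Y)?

Policy A (N − 17):
  N = 142 − 17 = 125
  Y = 167 − 4·125 = -333
Policy B (N + 45):
  N = 142 + 45 = 187
  Y = 167 − 4·187 = -581
Policy C (N − 19):
  N = 142 − 19 = 123
  Y = 167 − 4·123 = -325
Comparing — Policy A: Y=-333, Policy B: Y=-581, Policy C: Y=-325. Lowest is -581 (Policy B).

-581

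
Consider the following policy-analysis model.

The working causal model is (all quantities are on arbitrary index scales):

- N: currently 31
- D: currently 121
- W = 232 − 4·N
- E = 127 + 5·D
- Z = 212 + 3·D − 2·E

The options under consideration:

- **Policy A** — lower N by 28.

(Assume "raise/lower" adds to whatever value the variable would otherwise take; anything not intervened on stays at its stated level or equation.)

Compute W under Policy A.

Policy A (N − 28):
  N = 31 − 28 = 3
  W = 232 − 4·3 = 220

220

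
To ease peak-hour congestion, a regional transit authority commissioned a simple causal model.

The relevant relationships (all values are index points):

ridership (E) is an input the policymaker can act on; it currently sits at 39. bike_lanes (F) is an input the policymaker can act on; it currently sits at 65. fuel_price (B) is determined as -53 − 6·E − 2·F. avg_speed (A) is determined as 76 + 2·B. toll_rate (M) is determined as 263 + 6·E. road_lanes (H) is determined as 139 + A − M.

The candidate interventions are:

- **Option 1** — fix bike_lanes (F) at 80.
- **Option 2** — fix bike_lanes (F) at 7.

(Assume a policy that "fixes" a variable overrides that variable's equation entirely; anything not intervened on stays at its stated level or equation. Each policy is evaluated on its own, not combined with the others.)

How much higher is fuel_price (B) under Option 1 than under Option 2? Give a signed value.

Option 1 (F := 80):
  E = 39
  F = 80
  B = -53 − 6·39 − 2·80 = -447
Option 2 (F := 7):
  E = 39
  F = 7
  B = -53 − 6·39 − 2·7 = -301
B: -447 − (-301) = -146

-146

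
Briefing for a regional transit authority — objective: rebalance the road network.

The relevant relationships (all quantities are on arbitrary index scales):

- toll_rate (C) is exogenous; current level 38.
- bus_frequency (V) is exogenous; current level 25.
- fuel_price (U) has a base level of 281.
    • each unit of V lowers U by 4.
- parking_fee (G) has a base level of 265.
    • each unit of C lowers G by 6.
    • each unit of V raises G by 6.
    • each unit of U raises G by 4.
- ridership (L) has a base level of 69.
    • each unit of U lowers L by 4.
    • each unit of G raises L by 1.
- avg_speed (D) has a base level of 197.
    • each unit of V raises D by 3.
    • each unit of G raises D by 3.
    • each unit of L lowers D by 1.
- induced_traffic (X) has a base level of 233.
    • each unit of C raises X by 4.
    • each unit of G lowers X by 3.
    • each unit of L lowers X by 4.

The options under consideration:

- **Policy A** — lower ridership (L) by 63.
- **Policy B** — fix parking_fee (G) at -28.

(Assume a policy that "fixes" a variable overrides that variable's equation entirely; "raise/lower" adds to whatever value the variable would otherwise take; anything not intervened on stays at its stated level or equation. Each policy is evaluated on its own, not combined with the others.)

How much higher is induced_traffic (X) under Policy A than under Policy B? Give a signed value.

Policy A (L − 63):
  C = 38
  V = 25
  U = 281 − 4·25 = 181
  G = 265 − 6·38 + 6·25 + 4·181 = 911
  L = 69 − 4·181 + 911 (−63 from intervention) = 193
  X = 233 + 4·38 − 3·911 − 4·193 = -3120
Policy B (G := -28):
  C = 38
  V = 25
  U = 281 − 4·25 = 181
  G = -28
  L = 69 − 4·181 + (-28) = -683
  X = 233 + 4·38 − 3·(-28) − 4·(-683) = 3201
X: -3120 − 3201 = -6321

-6321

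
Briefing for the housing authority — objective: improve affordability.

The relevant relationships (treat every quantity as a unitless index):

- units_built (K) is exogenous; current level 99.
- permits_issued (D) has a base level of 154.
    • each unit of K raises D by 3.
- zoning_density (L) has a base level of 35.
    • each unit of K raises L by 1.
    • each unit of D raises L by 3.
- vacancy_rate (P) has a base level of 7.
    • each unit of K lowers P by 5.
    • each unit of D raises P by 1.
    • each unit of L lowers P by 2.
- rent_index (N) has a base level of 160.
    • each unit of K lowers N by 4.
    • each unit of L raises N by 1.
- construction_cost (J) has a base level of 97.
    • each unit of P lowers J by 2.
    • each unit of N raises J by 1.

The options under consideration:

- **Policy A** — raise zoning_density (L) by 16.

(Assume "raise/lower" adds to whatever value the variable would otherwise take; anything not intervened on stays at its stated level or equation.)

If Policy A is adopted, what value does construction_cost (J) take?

7450

Policy A (L + 16):
  K = 99
  D = 154 + 3·99 = 451
  L = 35 + 99 + 3·451 (+16 from intervention) = 1503
  P = 7 − 5·99 + 451 − 2·1503 = -3043
  N = 160 − 4·99 + 1503 = 1267
  J = 97 − 2·(-3043) + 1267 = 7450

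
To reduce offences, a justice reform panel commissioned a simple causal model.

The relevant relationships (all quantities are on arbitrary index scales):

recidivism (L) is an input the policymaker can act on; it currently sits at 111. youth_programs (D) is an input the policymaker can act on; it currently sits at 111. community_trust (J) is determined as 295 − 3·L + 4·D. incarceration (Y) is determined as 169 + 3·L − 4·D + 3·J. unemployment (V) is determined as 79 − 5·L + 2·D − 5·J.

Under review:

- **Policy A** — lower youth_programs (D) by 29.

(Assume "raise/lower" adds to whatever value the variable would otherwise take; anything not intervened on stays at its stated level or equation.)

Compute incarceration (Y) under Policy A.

1044

Policy A (D − 29):
  L = 111
  D = 111 − 29 = 82
  J = 295 − 3·111 + 4·82 = 290
  Y = 169 + 3·111 − 4·82 + 3·290 = 1044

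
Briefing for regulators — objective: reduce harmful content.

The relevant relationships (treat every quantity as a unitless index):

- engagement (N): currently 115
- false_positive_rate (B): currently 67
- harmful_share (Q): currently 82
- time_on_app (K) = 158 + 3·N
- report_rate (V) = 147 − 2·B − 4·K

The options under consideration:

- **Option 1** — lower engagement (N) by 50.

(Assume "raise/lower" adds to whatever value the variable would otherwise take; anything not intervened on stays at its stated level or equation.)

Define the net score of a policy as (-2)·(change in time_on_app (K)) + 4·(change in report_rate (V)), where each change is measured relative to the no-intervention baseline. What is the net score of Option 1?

Baseline:
  N = 115
  B = 67
  K = 158 + 3·115 = 503
  V = 147 − 2·67 − 4·503 = -1999
Option 1 (N − 50):
  N = 115 − 50 = 65
  B = 67
  K = 158 + 3·65 = 353
  V = 147 − 2·67 − 4·353 = -1399
ΔK = 353 − 503 = -150; ΔV = -1399 − (-1999) = 600
Score = (-2)·(-150) + 4·600 = 2700

2700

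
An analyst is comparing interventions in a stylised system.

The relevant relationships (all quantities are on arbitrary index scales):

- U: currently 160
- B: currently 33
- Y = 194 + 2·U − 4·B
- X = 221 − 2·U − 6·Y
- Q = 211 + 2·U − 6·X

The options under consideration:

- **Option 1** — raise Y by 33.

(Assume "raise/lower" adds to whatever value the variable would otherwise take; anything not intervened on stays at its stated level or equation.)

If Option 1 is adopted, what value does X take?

Option 1 (Y + 33):
  U = 160
  B = 33
  Y = 194 + 2·160 − 4·33 (+33 from intervention) = 415
  X = 221 − 2·160 − 6·415 = -2589

-2589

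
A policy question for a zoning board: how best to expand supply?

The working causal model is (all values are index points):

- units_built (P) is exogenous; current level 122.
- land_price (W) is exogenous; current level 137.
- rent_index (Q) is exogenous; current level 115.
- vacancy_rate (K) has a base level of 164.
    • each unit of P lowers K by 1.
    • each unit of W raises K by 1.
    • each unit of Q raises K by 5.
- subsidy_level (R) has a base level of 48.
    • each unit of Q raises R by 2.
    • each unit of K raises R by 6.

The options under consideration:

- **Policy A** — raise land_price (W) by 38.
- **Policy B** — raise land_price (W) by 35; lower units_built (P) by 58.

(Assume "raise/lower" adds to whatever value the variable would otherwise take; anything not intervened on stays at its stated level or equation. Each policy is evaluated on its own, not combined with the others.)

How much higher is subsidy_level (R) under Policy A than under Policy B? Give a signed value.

-330

Policy A (W + 38):
  P = 122
  W = 137 + 38 = 175
  Q = 115
  K = 164 − 122 + 175 + 5·115 = 792
  R = 48 + 2·115 + 6·792 = 5030
Policy B (W + 35, P − 58):
  P = 122 − 58 = 64
  W = 137 + 35 = 172
  Q = 115
  K = 164 − 64 + 172 + 5·115 = 847
  R = 48 + 2·115 + 6·847 = 5360
R: 5030 − 5360 = -330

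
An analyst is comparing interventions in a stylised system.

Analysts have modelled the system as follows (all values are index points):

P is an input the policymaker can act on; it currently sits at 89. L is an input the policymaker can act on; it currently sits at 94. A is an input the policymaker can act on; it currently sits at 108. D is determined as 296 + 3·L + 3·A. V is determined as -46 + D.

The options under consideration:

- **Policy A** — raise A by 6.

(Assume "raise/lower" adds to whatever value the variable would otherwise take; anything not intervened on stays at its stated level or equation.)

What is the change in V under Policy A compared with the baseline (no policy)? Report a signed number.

18

Baseline:
  L = 94
  A = 108
  D = 296 + 3·94 + 3·108 = 902
  V = -46 + 902 = 856
Policy A (A + 6):
  L = 94
  A = 108 + 6 = 114
  D = 296 + 3·94 + 3·114 = 920
  V = -46 + 920 = 874
Change in V: 874 − 856 = 18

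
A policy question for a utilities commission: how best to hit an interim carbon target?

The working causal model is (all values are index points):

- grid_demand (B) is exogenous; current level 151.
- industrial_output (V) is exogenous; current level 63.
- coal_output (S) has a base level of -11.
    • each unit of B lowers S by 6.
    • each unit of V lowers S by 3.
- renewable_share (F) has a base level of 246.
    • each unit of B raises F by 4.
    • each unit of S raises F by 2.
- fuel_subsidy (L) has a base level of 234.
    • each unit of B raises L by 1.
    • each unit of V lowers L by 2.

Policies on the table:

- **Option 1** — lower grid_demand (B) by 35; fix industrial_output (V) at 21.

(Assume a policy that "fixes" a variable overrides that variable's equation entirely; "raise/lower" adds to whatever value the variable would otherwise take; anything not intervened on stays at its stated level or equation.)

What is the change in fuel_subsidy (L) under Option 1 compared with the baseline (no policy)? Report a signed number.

Baseline:
  B = 151
  V = 63
  L = 234 + 151 − 2·63 = 259
Option 1 (B − 35, V := 21):
  B = 151 − 35 = 116
  V = 21
  L = 234 + 116 − 2·21 = 308
Change in L: 308 − 259 = 49

49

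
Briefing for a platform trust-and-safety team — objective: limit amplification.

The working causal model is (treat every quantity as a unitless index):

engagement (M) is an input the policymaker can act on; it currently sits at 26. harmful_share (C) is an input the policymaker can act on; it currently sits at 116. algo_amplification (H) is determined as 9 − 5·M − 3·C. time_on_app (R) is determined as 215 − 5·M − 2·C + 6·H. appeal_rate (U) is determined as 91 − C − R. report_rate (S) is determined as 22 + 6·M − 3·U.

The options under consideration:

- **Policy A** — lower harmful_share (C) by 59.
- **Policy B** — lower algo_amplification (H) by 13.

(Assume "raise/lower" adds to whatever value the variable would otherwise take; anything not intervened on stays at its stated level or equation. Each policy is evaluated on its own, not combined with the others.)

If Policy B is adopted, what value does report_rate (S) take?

-8864

Policy B (H − 13):
  M = 26
  C = 116
  H = 9 − 5·26 − 3·116 (−13 from intervention) = -482
  R = 215 − 5·26 − 2·116 + 6·(-482) = -3039
  U = 91 − 116 − (-3039) = 3014
  S = 22 + 6·26 − 3·3014 = -8864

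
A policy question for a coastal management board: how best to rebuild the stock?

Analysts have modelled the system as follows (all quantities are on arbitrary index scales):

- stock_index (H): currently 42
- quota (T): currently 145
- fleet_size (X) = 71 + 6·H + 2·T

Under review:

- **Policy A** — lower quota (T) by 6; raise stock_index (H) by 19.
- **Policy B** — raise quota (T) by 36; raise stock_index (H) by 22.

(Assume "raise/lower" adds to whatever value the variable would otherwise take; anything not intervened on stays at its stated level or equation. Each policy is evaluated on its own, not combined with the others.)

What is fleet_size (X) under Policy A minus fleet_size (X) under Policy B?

Policy A (T − 6, H + 19):
  H = 42 + 19 = 61
  T = 145 − 6 = 139
  X = 71 + 6·61 + 2·139 = 715
Policy B (T + 36, H + 22):
  H = 42 + 22 = 64
  T = 145 + 36 = 181
  X = 71 + 6·64 + 2·181 = 817
X: 715 − 817 = -102

-102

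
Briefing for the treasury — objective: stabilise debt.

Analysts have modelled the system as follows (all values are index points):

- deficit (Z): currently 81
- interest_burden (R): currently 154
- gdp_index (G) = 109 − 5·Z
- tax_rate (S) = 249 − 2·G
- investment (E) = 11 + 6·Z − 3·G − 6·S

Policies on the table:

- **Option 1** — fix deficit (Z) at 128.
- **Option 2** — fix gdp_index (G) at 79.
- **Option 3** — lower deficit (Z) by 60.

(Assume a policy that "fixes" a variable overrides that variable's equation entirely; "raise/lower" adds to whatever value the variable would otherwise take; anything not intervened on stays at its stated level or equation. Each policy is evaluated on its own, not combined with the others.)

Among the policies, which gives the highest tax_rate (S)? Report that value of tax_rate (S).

Option 1 (Z := 128):
  Z = 128
  G = 109 − 5·128 = -531
  S = 249 − 2·(-531) = 1311
Option 2 (G := 79):
  Z = 81
  G = 79
  S = 249 − 2·79 = 91
Option 3 (Z − 60):
  Z = 81 − 60 = 21
  G = 109 − 5·21 = 4
  S = 249 − 2·4 = 241
Comparing — Option 1: S=1311, Option 2: S=91, Option 3: S=241. Highest is 1311 (Option 1).

1311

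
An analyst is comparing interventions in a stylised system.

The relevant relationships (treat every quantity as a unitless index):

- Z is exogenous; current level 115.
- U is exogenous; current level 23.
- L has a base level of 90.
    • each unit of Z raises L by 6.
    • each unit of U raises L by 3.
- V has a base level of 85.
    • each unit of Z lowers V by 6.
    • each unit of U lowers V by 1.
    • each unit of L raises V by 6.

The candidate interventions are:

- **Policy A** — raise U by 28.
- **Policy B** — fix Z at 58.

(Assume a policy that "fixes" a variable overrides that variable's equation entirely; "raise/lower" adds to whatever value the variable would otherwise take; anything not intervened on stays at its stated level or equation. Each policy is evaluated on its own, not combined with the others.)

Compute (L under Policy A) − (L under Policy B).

Policy A (U + 28):
  Z = 115
  U = 23 + 28 = 51
  L = 90 + 6·115 + 3·51 = 933
Policy B (Z := 58):
  Z = 58
  U = 23
  L = 90 + 6·58 + 3·23 = 507
L: 933 − 507 = 426

426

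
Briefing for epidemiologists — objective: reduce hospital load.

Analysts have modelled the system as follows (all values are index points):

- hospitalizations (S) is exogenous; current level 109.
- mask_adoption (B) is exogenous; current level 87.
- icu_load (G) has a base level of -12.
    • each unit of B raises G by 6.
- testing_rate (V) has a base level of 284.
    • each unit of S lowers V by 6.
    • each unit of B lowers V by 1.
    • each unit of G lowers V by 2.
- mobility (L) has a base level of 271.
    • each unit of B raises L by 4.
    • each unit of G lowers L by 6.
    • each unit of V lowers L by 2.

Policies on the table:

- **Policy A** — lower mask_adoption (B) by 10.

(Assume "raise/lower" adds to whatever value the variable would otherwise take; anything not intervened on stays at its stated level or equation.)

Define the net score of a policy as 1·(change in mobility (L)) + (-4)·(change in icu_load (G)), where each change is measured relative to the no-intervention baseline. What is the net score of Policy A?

300

Baseline:
  S = 109
  B = 87
  G = -12 + 6·87 = 510
  V = 284 − 6·109 − 87 − 2·510 = -1477
  L = 271 + 4·87 − 6·510 − 2·(-1477) = 513
Policy A (B − 10):
  S = 109
  B = 87 − 10 = 77
  G = -12 + 6·77 = 450
  V = 284 − 6·109 − 77 − 2·450 = -1347
  L = 271 + 4·77 − 6·450 − 2·(-1347) = 573
ΔL = 573 − 513 = 60; ΔG = 450 − 510 = -60
Score = 1·60 + (-4)·(-60) = 300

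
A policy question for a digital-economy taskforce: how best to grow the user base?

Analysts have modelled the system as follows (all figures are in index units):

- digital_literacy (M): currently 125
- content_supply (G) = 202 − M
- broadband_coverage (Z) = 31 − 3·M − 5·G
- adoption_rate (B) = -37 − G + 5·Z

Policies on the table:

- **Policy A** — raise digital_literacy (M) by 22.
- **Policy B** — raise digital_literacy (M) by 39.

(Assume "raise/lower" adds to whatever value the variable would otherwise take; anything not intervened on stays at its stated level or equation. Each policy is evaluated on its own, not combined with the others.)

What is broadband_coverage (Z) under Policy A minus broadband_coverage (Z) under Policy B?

-34

Policy A (M + 22):
  M = 125 + 22 = 147
  G = 202 − 147 = 55
  Z = 31 − 3·147 − 5·55 = -685
Policy B (M + 39):
  M = 125 + 39 = 164
  G = 202 − 164 = 38
  Z = 31 − 3·164 − 5·38 = -651
Z: -685 − (-651) = -34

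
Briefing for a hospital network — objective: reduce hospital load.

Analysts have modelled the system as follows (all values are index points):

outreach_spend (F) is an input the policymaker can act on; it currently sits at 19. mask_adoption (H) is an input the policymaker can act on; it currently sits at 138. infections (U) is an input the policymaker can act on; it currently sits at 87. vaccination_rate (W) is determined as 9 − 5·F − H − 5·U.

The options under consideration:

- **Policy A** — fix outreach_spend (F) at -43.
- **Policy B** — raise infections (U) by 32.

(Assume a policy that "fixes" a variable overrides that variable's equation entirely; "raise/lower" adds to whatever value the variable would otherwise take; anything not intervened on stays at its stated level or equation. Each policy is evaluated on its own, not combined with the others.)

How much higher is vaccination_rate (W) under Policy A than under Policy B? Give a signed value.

Policy A (F := -43):
  F = -43
  H = 138
  U = 87
  W = 9 − 5·(-43) − 138 − 5·87 = -349
Policy B (U + 32):
  F = 19
  H = 138
  U = 87 + 32 = 119
  W = 9 − 5·19 − 138 − 5·119 = -819
W: -349 − (-819) = 470

470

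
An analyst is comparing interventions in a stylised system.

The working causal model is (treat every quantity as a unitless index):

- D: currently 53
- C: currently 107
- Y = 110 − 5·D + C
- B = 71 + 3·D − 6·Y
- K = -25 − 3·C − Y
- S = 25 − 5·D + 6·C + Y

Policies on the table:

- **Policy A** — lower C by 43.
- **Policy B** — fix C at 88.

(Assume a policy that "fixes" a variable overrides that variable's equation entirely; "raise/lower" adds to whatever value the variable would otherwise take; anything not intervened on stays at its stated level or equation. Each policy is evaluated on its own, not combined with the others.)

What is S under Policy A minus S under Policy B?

Policy A (C − 43):
  D = 53
  C = 107 − 43 = 64
  Y = 110 − 5·53 + 64 = -91
  S = 25 − 5·53 + 6·64 + (-91) = 53
Policy B (C := 88):
  D = 53
  C = 88
  Y = 110 − 5·53 + 88 = -67
  S = 25 − 5·53 + 6·88 + (-67) = 221
S: 53 − 221 = -168

-168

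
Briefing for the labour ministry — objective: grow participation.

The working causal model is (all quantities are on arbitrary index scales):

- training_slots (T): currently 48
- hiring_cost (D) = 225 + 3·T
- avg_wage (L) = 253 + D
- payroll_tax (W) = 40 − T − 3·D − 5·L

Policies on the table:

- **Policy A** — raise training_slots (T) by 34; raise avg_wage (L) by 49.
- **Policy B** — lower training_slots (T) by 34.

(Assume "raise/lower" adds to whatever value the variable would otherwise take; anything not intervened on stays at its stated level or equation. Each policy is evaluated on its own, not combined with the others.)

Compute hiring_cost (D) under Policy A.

Policy A (T + 34, L + 49):
  T = 48 + 34 = 82
  D = 225 + 3·82 = 471

471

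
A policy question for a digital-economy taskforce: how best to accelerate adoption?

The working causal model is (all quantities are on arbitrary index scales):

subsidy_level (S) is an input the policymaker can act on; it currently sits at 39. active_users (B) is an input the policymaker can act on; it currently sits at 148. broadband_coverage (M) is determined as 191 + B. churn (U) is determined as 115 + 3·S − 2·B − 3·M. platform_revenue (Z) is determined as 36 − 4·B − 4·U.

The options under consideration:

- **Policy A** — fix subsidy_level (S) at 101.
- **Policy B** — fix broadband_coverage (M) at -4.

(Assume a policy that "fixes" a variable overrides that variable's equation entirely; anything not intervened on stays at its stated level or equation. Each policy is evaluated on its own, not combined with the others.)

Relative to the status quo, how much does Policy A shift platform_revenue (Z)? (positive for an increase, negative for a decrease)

Baseline:
  S = 39
  B = 148
  M = 191 + 148 = 339
  U = 115 + 3·39 − 2·148 − 3·339 = -1081
  Z = 36 − 4·148 − 4·(-1081) = 3768
Policy A (S := 101):
  S = 101
  B = 148
  M = 191 + 148 = 339
  U = 115 + 3·101 − 2·148 − 3·339 = -895
  Z = 36 − 4·148 − 4·(-895) = 3024
Change in Z: 3024 − 3768 = -744

-744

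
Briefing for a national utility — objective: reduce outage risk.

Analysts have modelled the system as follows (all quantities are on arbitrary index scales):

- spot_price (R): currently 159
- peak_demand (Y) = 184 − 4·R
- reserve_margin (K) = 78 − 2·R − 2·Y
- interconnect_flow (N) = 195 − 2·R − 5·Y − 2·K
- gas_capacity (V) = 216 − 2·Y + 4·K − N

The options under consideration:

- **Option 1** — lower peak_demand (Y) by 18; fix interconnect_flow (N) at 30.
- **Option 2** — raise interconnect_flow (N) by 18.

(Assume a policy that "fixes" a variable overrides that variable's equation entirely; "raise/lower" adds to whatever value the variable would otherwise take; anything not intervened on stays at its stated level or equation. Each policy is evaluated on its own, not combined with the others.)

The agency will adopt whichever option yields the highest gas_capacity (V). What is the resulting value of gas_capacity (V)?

3926

Option 1 (Y − 18, N := 30):
  R = 159
  Y = 184 − 4·159 (−18 from intervention) = -470
  K = 78 − 2·159 − 2·(-470) = 700
  N = 30
  V = 216 − 2·(-470) + 4·700 − 30 = 3926
Option 2 (N + 18):
  R = 159
  Y = 184 − 4·159 = -452
  K = 78 − 2·159 − 2·(-452) = 664
  N = 195 − 2·159 − 5·(-452) − 2·664 (+18 from intervention) = 827
  V = 216 − 2·(-452) + 4·664 − 827 = 2949
Comparing — Option 1: V=3926, Option 2: V=2949. Highest is 3926 (Option 1).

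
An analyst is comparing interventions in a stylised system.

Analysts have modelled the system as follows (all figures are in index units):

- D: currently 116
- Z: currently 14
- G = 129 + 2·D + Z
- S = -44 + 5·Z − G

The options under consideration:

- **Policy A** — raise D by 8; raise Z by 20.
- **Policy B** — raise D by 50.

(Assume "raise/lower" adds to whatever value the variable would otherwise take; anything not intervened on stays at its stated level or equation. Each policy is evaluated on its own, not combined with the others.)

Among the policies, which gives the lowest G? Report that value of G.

411

Policy A (D + 8, Z + 20):
  D = 116 + 8 = 124
  Z = 14 + 20 = 34
  G = 129 + 2·124 + 34 = 411
Policy B (D + 50):
  D = 116 + 50 = 166
  Z = 14
  G = 129 + 2·166 + 14 = 475
Comparing — Policy A: G=411, Policy B: G=475. Lowest is 411 (Policy A).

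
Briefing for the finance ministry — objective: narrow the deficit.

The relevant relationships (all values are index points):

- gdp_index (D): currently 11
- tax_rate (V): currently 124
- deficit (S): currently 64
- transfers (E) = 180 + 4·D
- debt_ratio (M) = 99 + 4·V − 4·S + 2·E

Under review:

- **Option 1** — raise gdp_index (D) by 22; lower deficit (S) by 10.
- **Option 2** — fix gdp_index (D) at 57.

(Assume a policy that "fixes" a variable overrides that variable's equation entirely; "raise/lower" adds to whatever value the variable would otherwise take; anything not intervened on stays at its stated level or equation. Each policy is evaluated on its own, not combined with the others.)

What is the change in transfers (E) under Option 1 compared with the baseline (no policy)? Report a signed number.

88

Baseline:
  D = 11
  E = 180 + 4·11 = 224
Option 1 (D + 22, S − 10):
  D = 11 + 22 = 33
  E = 180 + 4·33 = 312
Change in E: 312 − 224 = 88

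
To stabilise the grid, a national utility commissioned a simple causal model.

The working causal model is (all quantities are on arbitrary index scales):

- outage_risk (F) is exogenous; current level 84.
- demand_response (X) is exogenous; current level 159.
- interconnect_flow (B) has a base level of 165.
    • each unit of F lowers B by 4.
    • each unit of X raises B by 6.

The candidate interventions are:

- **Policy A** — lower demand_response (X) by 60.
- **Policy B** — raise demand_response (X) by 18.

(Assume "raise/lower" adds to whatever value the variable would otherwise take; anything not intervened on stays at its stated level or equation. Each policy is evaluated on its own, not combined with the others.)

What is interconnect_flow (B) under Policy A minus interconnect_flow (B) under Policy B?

Policy A (X − 60):
  F = 84
  X = 159 − 60 = 99
  B = 165 − 4·84 + 6·99 = 423
Policy B (X + 18):
  F = 84
  X = 159 + 18 = 177
  B = 165 − 4·84 + 6·177 = 891
B: 423 − 891 = -468

-468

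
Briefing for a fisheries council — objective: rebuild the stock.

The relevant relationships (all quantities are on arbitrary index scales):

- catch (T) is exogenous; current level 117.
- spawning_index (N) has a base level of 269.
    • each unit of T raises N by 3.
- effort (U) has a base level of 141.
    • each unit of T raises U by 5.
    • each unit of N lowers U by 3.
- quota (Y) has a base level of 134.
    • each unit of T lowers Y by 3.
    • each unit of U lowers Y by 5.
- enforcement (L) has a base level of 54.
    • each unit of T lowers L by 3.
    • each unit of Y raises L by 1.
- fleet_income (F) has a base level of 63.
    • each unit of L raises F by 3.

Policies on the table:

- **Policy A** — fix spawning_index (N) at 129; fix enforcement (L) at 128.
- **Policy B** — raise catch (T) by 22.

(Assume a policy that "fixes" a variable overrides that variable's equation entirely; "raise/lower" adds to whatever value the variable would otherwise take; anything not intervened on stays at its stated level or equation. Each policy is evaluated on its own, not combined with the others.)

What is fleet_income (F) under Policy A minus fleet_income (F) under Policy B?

-16008

Policy A (N := 129, L := 128):
  T = 117
  N = 129
  U = 141 + 5·117 − 3·129 = 339
  Y = 134 − 3·117 − 5·339 = -1912
  L = 128
  F = 63 + 3·128 = 447
Policy B (T + 22):
  T = 117 + 22 = 139
  N = 269 + 3·139 = 686
  U = 141 + 5·139 − 3·686 = -1222
  Y = 134 − 3·139 − 5·(-1222) = 5827
  L = 54 − 3·139 + 5827 = 5464
  F = 63 + 3·5464 = 16455
F: 447 − 16455 = -16008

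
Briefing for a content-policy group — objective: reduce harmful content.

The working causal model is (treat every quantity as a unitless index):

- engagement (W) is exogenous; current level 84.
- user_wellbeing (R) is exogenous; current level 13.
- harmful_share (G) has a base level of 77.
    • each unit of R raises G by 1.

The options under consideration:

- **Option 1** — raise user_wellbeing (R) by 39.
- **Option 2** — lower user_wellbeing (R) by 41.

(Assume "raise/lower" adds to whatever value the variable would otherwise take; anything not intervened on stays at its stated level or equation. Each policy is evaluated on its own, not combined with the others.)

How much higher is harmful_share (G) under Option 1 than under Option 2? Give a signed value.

80

Option 1 (R + 39):
  R = 13 + 39 = 52
  G = 77 + 52 = 129
Option 2 (R − 41):
  R = 13 − 41 = -28
  G = 77 + (-28) = 49
G: 129 − 49 = 80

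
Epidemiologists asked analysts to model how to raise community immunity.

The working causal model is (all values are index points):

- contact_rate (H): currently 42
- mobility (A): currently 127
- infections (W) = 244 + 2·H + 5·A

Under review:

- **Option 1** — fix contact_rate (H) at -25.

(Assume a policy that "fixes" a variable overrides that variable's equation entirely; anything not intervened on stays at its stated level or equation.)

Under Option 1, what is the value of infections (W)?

Option 1 (H := -25):
  H = -25
  A = 127
  W = 244 + 2·(-25) + 5·127 = 829

829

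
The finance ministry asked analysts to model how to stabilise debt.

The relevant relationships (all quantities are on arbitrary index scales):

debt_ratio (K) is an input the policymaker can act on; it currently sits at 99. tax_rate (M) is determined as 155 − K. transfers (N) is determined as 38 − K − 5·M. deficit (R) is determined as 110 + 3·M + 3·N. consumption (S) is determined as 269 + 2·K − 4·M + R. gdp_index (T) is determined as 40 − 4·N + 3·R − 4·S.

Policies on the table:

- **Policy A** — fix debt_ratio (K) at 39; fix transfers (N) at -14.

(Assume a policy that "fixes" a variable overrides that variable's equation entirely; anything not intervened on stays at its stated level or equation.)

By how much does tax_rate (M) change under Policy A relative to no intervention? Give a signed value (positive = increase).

Baseline:
  K = 99
  M = 155 − 99 = 56
Policy A (K := 39, N := -14):
  K = 39
  M = 155 − 39 = 116
Change in M: 116 − 56 = 60

60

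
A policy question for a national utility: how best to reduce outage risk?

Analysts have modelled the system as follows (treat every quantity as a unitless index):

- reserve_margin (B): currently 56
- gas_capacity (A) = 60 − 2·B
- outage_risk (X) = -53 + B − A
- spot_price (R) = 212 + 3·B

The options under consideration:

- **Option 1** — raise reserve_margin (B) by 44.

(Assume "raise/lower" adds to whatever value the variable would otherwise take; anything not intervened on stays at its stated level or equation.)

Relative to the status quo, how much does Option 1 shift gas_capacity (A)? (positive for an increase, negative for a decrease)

Baseline:
  B = 56
  A = 60 − 2·56 = -52
Option 1 (B + 44):
  B = 56 + 44 = 100
  A = 60 − 2·100 = -140
Change in A: -140 − (-52) = -88

-88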